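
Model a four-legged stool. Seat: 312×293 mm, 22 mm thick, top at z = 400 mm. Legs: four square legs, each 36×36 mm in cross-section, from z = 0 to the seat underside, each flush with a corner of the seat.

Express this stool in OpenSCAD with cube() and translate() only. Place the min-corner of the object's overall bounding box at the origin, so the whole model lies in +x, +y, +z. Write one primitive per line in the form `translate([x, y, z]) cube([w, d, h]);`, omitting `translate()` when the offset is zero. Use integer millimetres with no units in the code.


translate([0, 0, 378]) cube([312, 293, 22]);
cube([36, 36, 378]);
translate([276, 0, 0]) cube([36, 36, 378]);
translate([0, 257, 0]) cube([36, 36, 378]);
translate([276, 257, 0]) cube([36, 36, 378]);


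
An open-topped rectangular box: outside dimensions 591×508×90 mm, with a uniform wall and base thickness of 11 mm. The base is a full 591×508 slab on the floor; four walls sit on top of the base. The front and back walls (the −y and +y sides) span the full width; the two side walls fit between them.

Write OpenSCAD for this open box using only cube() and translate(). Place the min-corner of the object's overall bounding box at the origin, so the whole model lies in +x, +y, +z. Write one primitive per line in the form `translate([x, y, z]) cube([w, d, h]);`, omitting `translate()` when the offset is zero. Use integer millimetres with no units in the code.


cube([591, 508, 11]);
translate([0, 0, 11]) cube([591, 11, 79]);
translate([0, 497, 11]) cube([591, 11, 79]);
translate([0, 11, 11]) cube([11, 486, 79]);
translate([580, 11, 11]) cube([11, 486, 79]);


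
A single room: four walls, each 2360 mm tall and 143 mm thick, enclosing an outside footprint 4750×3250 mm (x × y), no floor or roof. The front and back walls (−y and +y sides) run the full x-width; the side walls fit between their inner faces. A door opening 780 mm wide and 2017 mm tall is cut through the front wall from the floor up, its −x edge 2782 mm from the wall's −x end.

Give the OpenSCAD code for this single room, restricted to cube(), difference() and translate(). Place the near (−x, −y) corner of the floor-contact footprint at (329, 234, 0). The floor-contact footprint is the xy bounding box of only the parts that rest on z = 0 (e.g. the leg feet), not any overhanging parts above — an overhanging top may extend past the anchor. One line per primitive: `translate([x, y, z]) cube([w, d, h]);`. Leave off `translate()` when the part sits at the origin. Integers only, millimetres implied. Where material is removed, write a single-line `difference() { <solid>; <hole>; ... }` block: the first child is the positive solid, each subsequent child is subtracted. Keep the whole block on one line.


difference() { translate([329, 234, 0]) cube([4750, 143, 2360]); translate([3111, 234, 0]) cube([780, 143, 2017]); }
translate([329, 3341, 0]) cube([4750, 143, 2360]);
translate([329, 377, 0]) cube([143, 2964, 2360]);
translate([4936, 377, 0]) cube([143, 2964, 2360]);


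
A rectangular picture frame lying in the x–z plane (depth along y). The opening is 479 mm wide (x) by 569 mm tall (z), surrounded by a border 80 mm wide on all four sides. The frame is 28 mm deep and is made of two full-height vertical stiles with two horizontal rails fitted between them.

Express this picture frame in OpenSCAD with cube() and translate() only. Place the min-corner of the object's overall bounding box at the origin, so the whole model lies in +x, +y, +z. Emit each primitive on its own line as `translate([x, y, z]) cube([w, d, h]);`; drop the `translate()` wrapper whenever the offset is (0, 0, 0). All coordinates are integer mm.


cube([80, 28, 729]);
translate([559, 0, 0]) cube([80, 28, 729]);
translate([80, 0, 0]) cube([479, 28, 80]);
translate([80, 0, 649]) cube([479, 28, 80]);


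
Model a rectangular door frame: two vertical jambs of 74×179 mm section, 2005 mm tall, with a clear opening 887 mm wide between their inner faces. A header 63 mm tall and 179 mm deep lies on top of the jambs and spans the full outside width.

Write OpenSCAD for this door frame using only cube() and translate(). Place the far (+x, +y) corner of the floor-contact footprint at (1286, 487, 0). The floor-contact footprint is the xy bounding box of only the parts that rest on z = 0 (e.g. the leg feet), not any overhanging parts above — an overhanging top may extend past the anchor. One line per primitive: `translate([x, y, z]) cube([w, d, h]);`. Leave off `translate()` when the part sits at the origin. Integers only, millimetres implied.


translate([251, 308, 0]) cube([74, 179, 2005]);
translate([1212, 308, 0]) cube([74, 179, 2005]);
translate([251, 308, 2005]) cube([1035, 179, 63]);


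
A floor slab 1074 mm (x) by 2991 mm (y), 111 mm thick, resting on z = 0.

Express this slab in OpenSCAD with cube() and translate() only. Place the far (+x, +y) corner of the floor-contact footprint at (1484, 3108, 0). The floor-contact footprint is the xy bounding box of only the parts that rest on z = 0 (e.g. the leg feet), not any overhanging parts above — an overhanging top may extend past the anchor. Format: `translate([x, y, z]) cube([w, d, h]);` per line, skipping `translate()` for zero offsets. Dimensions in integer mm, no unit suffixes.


translate([410, 117, 0]) cube([1074, 2991, 111]);


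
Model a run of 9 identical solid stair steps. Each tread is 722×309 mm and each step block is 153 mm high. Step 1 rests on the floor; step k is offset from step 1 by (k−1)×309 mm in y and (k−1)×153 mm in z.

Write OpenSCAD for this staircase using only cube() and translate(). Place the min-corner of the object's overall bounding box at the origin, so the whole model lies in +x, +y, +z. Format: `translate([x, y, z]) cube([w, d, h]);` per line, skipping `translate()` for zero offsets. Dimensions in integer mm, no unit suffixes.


cube([722, 309, 153]);
translate([0, 309, 153]) cube([722, 309, 153]);
translate([0, 618, 306]) cube([722, 309, 153]);
translate([0, 927, 459]) cube([722, 309, 153]);
translate([0, 1236, 612]) cube([722, 309, 153]);
translate([0, 1545, 765]) cube([722, 309, 153]);
translate([0, 1854, 918]) cube([722, 309, 153]);
translate([0, 2163, 1071]) cube([722, 309, 153]);
translate([0, 2472, 1224]) cube([722, 309, 153]);


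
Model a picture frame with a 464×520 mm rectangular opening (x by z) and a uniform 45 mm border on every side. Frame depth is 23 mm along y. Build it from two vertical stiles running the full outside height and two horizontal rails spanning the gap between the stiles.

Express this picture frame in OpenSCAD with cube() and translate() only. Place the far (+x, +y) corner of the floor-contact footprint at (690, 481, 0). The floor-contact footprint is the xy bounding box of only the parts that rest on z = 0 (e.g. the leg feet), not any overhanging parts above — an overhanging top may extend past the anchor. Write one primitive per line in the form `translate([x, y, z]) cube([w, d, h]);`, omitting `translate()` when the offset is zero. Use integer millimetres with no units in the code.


translate([136, 458, 0]) cube([45, 23, 610]);
translate([645, 458, 0]) cube([45, 23, 610]);
translate([181, 458, 0]) cube([464, 23, 45]);
translate([181, 458, 565]) cube([464, 23, 45]);


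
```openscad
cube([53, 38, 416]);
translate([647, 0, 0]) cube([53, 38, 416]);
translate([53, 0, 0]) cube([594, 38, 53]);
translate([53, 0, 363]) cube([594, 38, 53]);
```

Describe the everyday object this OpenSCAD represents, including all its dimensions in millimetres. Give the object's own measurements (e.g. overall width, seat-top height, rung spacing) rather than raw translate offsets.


A rectangular picture frame lying in the x–z plane (depth along y). The opening is 594 mm wide (x) by 310 mm tall (z), surrounded by a border 53 mm wide on all four sides. The frame is 38 mm deep and is made of two full-height vertical stiles with two horizontal rails fitted between them.


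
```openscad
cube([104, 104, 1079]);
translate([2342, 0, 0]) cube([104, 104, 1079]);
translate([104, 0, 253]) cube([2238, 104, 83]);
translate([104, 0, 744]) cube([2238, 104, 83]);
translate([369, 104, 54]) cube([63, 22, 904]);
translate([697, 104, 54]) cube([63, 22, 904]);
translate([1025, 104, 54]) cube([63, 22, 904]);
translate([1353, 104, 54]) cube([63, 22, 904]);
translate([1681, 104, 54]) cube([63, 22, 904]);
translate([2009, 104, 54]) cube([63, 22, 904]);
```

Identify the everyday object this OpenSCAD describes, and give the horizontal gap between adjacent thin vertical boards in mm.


A fence section. The picket gap is 265 mm.

Two posts, two rails, 6 pickets — a fence section. Span 2238 mm holds 6 pickets of 63 mm with 7 equal gaps: ⌊(2238 − 6·63) / 7⌋ = 265 mm.


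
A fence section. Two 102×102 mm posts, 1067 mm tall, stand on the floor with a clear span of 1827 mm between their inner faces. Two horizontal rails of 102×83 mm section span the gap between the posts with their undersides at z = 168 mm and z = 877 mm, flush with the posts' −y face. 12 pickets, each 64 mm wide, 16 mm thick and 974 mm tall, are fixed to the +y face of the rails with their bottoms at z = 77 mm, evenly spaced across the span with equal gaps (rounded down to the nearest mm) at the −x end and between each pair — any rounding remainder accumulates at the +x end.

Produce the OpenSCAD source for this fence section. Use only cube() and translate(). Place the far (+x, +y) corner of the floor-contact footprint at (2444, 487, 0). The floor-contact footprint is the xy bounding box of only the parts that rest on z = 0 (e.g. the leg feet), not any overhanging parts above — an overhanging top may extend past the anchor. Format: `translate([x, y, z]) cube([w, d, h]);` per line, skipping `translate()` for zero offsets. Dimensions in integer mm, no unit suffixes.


translate([413, 385, 0]) cube([102, 102, 1067]);
translate([2342, 385, 0]) cube([102, 102, 1067]);
translate([515, 385, 168]) cube([1827, 102, 83]);
translate([515, 385, 877]) cube([1827, 102, 83]);
translate([596, 487, 77]) cube([64, 16, 974]);
translate([741, 487, 77]) cube([64, 16, 974]);
translate([886, 487, 77]) cube([64, 16, 974]);
translate([1031, 487, 77]) cube([64, 16, 974]);
translate([1176, 487, 77]) cube([64, 16, 974]);
translate([1321, 487, 77]) cube([64, 16, 974]);
translate([1466, 487, 77]) cube([64, 16, 974]);
translate([1611, 487, 77]) cube([64, 16, 974]);
translate([1756, 487, 77]) cube([64, 16, 974]);
translate([1901, 487, 77]) cube([64, 16, 974]);
translate([2046, 487, 77]) cube([64, 16, 974]);
translate([2191, 487, 77]) cube([64, 16, 974]);


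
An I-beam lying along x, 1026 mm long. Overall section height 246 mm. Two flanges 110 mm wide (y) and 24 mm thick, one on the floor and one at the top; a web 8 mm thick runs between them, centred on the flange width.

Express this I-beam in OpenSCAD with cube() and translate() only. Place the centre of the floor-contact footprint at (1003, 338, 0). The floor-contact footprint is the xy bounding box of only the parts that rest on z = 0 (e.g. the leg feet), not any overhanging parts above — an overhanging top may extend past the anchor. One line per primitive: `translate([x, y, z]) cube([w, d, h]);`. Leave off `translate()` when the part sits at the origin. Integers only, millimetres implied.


translate([490, 283, 0]) cube([1026, 110, 24]);
translate([490, 334, 24]) cube([1026, 8, 198]);
translate([490, 283, 222]) cube([1026, 110, 24]);


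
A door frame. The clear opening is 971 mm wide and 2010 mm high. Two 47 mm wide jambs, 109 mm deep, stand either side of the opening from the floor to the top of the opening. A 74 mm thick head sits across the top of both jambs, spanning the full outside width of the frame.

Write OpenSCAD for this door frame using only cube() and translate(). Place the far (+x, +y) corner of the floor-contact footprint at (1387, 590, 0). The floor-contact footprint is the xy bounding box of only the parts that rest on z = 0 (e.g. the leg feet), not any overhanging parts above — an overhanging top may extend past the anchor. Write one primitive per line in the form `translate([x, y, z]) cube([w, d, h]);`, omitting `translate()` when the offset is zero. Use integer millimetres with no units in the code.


translate([322, 481, 0]) cube([47, 109, 2010]);
translate([1340, 481, 0]) cube([47, 109, 2010]);
translate([322, 481, 2010]) cube([1065, 109, 74]);


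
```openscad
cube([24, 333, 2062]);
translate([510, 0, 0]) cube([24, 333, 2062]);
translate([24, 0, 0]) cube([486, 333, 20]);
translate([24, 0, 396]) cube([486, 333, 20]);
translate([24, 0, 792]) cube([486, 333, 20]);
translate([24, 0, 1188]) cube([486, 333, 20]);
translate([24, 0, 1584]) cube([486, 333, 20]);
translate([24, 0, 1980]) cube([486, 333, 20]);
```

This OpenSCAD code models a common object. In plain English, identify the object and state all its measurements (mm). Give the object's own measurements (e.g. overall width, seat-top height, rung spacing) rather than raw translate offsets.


An open bookshelf. Two side panels, each 24 mm thick, 333 mm deep and 2062 mm tall, stand 534 mm apart (outside-to-outside). Between them sit 6 shelves, each 20 mm thick and 333 mm deep, spanning the full gap between the sides. The bottom shelf rests on the floor (its underside at z = 0) and the clear gap between one shelf's top and the next shelf's underside is 376 mm.


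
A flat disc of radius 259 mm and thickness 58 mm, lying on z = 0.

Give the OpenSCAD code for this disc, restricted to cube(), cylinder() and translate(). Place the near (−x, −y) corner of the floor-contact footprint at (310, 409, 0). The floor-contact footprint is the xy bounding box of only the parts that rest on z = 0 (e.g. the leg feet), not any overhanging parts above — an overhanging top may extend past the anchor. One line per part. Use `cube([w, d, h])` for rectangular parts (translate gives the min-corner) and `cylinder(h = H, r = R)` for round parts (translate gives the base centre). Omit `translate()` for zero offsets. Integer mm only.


translate([569, 668, 0]) cylinder(h = 58, r = 259);


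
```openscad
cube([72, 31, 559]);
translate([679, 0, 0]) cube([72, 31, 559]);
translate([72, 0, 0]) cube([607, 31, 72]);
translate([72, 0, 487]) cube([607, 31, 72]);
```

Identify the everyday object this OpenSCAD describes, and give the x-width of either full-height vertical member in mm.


A picture frame. The border width is 72 mm.

Four thin pieces enclosing a rectangular opening — a picture frame. The two full-height stiles are 559 mm tall; the top rail sits at z = 487 and is 72 mm tall, so the border above the opening is 559 − 487 = 72 mm, matching the stile x-width.


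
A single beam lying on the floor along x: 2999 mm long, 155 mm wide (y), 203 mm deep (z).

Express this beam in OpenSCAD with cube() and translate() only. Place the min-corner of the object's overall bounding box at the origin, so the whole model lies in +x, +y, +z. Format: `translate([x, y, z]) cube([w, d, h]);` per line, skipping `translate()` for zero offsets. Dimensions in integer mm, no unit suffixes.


cube([2999, 155, 203]);


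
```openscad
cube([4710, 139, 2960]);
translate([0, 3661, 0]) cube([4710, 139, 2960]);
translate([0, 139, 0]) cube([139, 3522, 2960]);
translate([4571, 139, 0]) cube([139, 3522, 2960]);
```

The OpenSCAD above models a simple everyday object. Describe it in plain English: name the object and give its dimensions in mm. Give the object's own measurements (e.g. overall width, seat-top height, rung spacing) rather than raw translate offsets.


The wall frame of a small rectangular building: four walls, each 2960 mm tall and 139 mm thick, enclosing a footprint 4710 mm (x) by 3800 mm (y) outside-to-outside, with no floor or roof. The front and back walls (the −y and +y sides) span the full width; the two side walls fit between them.


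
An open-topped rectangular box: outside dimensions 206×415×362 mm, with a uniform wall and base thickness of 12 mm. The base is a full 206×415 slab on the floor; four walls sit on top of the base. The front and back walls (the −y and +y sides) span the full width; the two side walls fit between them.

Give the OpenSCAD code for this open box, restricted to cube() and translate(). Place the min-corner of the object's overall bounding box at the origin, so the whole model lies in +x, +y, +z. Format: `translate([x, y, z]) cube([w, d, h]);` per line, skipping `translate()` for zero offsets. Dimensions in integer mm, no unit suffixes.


cube([206, 415, 12]);
translate([0, 0, 12]) cube([206, 12, 350]);
translate([0, 403, 12]) cube([206, 12, 350]);
translate([0, 12, 12]) cube([12, 391, 350]);
translate([194, 12, 12]) cube([12, 391, 350]);


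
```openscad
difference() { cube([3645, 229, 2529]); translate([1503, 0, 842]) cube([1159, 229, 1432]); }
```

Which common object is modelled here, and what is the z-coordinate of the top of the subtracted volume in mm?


A wall with a window opening. The window head height is 2274 mm.

A wall with a rectangular opening subtracted — a window. Sill at z = 842, opening 1432 mm tall, so the head is at 842 + 1432 = 2274 mm.


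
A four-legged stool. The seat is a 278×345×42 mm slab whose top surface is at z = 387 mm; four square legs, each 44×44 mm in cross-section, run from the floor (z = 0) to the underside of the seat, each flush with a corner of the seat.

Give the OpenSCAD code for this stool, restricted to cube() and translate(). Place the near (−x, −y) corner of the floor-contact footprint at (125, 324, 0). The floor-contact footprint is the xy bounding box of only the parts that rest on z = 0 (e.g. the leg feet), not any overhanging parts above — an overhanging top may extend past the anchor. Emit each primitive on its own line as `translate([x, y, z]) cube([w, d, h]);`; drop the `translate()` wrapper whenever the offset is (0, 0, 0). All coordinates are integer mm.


translate([125, 324, 345]) cube([278, 345, 42]);
translate([125, 324, 0]) cube([44, 44, 345]);
translate([359, 324, 0]) cube([44, 44, 345]);
translate([125, 625, 0]) cube([44, 44, 345]);
translate([359, 625, 0]) cube([44, 44, 345]);


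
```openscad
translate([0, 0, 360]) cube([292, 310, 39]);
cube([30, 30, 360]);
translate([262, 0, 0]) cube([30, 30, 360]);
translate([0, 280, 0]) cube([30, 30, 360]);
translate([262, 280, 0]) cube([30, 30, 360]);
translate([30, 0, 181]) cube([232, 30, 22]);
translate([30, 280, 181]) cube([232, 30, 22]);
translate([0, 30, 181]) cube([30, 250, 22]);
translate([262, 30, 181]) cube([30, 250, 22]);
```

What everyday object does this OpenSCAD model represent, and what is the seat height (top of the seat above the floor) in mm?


A stool. The seat height is 399 mm.

A 292×310×39 slab at z = 360 on four corner posts — a stool. The seat top is 360 + 39 = 399 mm.


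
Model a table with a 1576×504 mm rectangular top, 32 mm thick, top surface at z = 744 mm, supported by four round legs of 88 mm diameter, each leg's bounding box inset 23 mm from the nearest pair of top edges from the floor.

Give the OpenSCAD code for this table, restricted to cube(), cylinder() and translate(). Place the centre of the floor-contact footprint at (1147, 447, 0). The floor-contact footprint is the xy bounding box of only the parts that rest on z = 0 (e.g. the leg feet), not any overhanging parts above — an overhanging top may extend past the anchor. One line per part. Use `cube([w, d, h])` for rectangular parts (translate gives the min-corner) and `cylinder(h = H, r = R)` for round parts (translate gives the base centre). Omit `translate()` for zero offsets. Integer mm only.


// leg_h = 744 - 32 = 712
translate([359, 195, 712]) cube([1576, 504, 32]);
translate([426, 262, 0]) cylinder(h = 712, r = 44);
translate([1868, 262, 0]) cylinder(h = 712, r = 44);
translate([426, 632, 0]) cylinder(h = 712, r = 44);
translate([1868, 632, 0]) cylinder(h = 712, r = 44);


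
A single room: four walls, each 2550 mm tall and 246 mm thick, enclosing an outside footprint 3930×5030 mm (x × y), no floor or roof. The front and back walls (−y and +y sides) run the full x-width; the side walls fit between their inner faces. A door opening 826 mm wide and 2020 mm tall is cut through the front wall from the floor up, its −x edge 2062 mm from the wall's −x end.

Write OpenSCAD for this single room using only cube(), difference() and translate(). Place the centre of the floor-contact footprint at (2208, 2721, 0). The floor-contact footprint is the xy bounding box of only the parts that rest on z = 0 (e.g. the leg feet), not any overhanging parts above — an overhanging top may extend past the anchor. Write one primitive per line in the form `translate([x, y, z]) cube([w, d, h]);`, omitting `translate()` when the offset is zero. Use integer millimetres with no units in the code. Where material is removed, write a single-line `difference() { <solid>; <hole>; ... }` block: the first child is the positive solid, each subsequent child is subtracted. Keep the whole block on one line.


difference() { translate([243, 206, 0]) cube([3930, 246, 2550]); translate([2305, 206, 0]) cube([826, 246, 2020]); }
translate([243, 4990, 0]) cube([3930, 246, 2550]);
translate([243, 452, 0]) cube([246, 4538, 2550]);
translate([3927, 452, 0]) cube([246, 4538, 2550]);


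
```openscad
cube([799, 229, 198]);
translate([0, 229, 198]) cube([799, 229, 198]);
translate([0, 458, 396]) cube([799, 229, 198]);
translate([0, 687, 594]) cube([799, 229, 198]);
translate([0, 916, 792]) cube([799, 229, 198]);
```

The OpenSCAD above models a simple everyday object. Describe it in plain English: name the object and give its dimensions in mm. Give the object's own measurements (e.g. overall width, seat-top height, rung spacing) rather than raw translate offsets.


A straight staircase of 5 solid steps. Each step is 799 mm wide (x), 229 mm deep (y, the going) and 198 mm tall (the rise). The first step rests on the floor; each subsequent step sits one going further in +y and one rise higher in +z, directly behind and above the previous step with no overlap.


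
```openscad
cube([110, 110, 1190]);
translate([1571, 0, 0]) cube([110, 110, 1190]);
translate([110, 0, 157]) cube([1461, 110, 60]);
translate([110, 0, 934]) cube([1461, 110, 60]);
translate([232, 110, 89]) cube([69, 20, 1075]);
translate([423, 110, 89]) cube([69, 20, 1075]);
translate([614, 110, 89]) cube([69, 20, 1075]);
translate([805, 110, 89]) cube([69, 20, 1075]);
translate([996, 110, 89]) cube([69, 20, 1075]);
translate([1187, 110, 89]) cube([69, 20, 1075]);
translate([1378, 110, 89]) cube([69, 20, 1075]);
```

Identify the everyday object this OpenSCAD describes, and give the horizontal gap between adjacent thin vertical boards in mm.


A fence section. The picket gap is 122 mm.

Two posts, two rails, 7 pickets — a fence section. Span 1461 mm holds 7 pickets of 69 mm with 8 equal gaps: ⌊(1461 − 7·69) / 8⌋ = 122 mm.


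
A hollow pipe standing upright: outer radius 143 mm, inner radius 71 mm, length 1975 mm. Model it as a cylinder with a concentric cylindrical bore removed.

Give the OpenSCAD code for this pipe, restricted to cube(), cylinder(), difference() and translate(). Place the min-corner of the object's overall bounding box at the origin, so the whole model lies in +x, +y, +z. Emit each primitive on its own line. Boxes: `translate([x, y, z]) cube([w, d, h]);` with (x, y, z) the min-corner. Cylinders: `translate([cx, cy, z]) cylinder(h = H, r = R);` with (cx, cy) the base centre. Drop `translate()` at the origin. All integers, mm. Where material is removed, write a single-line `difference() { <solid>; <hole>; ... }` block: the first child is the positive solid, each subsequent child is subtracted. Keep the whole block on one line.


difference() { translate([143, 143, 0]) cylinder(h = 1975, r = 143); translate([143, 143, 0]) cylinder(h = 1975, r = 71); }


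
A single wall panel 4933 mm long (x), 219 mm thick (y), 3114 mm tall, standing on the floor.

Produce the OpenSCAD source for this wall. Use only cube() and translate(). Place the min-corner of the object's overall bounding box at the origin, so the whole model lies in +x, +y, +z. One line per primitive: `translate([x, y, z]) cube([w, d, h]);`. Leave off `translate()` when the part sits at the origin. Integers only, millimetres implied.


cube([4933, 219, 3114]);


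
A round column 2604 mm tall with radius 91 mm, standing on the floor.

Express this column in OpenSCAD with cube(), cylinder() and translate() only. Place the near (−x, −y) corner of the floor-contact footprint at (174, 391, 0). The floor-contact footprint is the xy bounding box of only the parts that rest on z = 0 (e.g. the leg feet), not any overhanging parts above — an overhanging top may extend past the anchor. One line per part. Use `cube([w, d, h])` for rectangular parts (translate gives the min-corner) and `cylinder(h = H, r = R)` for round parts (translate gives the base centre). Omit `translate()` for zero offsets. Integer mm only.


translate([265, 482, 0]) cylinder(h = 2604, r = 91);


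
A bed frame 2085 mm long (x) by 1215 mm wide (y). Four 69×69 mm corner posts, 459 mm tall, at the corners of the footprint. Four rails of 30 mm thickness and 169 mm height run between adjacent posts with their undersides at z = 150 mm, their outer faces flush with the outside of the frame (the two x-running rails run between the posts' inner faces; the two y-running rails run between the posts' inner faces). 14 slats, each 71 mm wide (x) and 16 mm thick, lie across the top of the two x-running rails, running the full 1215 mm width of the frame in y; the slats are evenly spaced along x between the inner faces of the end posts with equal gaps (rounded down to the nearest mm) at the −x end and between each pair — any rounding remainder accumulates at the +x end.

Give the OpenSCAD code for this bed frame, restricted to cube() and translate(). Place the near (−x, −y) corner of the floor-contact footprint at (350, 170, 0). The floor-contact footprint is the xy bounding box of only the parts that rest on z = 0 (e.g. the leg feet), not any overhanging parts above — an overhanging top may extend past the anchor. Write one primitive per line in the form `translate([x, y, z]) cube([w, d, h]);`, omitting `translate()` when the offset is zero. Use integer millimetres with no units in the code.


translate([350, 170, 0]) cube([69, 69, 459]);
translate([350, 1316, 0]) cube([69, 69, 459]);
translate([2366, 170, 0]) cube([69, 69, 459]);
translate([2366, 1316, 0]) cube([69, 69, 459]);
translate([419, 170, 150]) cube([1947, 30, 169]);
translate([419, 1355, 150]) cube([1947, 30, 169]);
translate([350, 239, 150]) cube([30, 1077, 169]);
translate([2405, 239, 150]) cube([30, 1077, 169]);
translate([482, 170, 319]) cube([71, 1215, 16]);
translate([616, 170, 319]) cube([71, 1215, 16]);
translate([750, 170, 319]) cube([71, 1215, 16]);
translate([884, 170, 319]) cube([71, 1215, 16]);
translate([1018, 170, 319]) cube([71, 1215, 16]);
translate([1152, 170, 319]) cube([71, 1215, 16]);
translate([1286, 170, 319]) cube([71, 1215, 16]);
translate([1420, 170, 319]) cube([71, 1215, 16]);
translate([1554, 170, 319]) cube([71, 1215, 16]);
translate([1688, 170, 319]) cube([71, 1215, 16]);
translate([1822, 170, 319]) cube([71, 1215, 16]);
translate([1956, 170, 319]) cube([71, 1215, 16]);
translate([2090, 170, 319]) cube([71, 1215, 16]);
translate([2224, 170, 319]) cube([71, 1215, 16]);


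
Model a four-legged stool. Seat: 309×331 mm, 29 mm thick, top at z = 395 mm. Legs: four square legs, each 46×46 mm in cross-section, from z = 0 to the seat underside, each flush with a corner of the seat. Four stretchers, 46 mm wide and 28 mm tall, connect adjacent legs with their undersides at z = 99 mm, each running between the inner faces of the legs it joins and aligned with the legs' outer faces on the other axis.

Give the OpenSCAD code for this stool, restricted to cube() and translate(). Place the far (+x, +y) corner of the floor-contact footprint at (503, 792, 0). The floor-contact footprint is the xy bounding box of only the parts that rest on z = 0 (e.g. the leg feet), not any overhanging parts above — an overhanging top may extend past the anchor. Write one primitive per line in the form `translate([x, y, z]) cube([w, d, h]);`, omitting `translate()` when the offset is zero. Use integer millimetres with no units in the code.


// leg_h = 395 - 29 = 366
// stretcher span = 309 - 2*46 = 217
translate([194, 461, 366]) cube([309, 331, 29]);
translate([194, 461, 0]) cube([46, 46, 366]);
translate([457, 461, 0]) cube([46, 46, 366]);
translate([194, 746, 0]) cube([46, 46, 366]);
translate([457, 746, 0]) cube([46, 46, 366]);
translate([240, 461, 99]) cube([217, 46, 28]);
translate([240, 746, 99]) cube([217, 46, 28]);
translate([194, 507, 99]) cube([46, 239, 28]);
translate([457, 507, 99]) cube([46, 239, 28]);


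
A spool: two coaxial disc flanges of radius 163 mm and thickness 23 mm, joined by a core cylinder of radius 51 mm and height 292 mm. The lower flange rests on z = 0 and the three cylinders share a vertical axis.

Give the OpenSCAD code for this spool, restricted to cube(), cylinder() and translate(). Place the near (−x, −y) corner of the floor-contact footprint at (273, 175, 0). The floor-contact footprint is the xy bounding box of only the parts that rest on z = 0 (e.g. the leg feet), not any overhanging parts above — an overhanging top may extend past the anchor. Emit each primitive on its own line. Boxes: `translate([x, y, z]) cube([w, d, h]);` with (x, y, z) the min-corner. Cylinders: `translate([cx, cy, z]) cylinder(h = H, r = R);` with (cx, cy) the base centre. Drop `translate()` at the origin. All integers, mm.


translate([436, 338, 0]) cylinder(h = 23, r = 163);
translate([436, 338, 23]) cylinder(h = 292, r = 51);
translate([436, 338, 315]) cylinder(h = 23, r = 163);


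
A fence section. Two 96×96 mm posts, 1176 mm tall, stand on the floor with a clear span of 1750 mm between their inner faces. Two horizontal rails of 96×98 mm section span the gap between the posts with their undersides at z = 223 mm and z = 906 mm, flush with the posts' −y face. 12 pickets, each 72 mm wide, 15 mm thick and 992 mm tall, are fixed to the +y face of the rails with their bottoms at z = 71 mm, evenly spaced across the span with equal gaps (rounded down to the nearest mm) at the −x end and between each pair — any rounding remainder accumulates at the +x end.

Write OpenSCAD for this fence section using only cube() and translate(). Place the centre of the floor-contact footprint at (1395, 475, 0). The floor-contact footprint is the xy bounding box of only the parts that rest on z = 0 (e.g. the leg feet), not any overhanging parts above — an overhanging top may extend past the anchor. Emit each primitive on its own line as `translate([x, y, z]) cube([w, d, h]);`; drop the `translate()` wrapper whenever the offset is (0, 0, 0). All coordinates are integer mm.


translate([424, 427, 0]) cube([96, 96, 1176]);
translate([2270, 427, 0]) cube([96, 96, 1176]);
translate([520, 427, 223]) cube([1750, 96, 98]);
translate([520, 427, 906]) cube([1750, 96, 98]);
translate([588, 523, 71]) cube([72, 15, 992]);
translate([728, 523, 71]) cube([72, 15, 992]);
translate([868, 523, 71]) cube([72, 15, 992]);
translate([1008, 523, 71]) cube([72, 15, 992]);
translate([1148, 523, 71]) cube([72, 15, 992]);
translate([1288, 523, 71]) cube([72, 15, 992]);
translate([1428, 523, 71]) cube([72, 15, 992]);
translate([1568, 523, 71]) cube([72, 15, 992]);
translate([1708, 523, 71]) cube([72, 15, 992]);
translate([1848, 523, 71]) cube([72, 15, 992]);
translate([1988, 523, 71]) cube([72, 15, 992]);
translate([2128, 523, 71]) cube([72, 15, 992]);


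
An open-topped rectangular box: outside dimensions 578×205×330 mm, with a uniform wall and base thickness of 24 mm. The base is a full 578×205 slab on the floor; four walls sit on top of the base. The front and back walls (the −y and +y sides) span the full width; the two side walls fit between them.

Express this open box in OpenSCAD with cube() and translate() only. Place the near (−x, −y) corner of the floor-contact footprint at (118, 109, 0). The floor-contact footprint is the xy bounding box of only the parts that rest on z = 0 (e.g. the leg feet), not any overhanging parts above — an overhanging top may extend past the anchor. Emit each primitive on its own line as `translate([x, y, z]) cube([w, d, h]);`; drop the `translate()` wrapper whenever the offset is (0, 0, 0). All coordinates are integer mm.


translate([118, 109, 0]) cube([578, 205, 24]);
translate([118, 109, 24]) cube([578, 24, 306]);
translate([118, 290, 24]) cube([578, 24, 306]);
translate([118, 133, 24]) cube([24, 157, 306]);
translate([672, 133, 24]) cube([24, 157, 306]);


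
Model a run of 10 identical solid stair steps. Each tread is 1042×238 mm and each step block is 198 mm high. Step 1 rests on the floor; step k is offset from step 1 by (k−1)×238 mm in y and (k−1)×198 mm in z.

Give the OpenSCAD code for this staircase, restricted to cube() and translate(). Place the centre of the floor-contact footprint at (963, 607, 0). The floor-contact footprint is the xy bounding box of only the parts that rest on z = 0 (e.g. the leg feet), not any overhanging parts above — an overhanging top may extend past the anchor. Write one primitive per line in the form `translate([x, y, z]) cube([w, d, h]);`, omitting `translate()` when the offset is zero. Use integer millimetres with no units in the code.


translate([442, 488, 0]) cube([1042, 238, 198]);
translate([442, 726, 198]) cube([1042, 238, 198]);
translate([442, 964, 396]) cube([1042, 238, 198]);
translate([442, 1202, 594]) cube([1042, 238, 198]);
translate([442, 1440, 792]) cube([1042, 238, 198]);
translate([442, 1678, 990]) cube([1042, 238, 198]);
translate([442, 1916, 1188]) cube([1042, 238, 198]);
translate([442, 2154, 1386]) cube([1042, 238, 198]);
translate([442, 2392, 1584]) cube([1042, 238, 198]);
translate([442, 2630, 1782]) cube([1042, 238, 198]);


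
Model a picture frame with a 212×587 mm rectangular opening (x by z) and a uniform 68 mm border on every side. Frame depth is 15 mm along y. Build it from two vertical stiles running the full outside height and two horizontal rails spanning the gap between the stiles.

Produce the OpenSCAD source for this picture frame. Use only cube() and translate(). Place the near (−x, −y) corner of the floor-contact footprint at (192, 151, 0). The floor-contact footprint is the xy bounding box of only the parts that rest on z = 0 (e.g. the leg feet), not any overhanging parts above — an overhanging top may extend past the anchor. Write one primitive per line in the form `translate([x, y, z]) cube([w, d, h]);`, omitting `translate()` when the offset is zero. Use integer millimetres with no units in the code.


translate([192, 151, 0]) cube([68, 15, 723]);
translate([472, 151, 0]) cube([68, 15, 723]);
translate([260, 151, 0]) cube([212, 15, 68]);
translate([260, 151, 655]) cube([212, 15, 68]);


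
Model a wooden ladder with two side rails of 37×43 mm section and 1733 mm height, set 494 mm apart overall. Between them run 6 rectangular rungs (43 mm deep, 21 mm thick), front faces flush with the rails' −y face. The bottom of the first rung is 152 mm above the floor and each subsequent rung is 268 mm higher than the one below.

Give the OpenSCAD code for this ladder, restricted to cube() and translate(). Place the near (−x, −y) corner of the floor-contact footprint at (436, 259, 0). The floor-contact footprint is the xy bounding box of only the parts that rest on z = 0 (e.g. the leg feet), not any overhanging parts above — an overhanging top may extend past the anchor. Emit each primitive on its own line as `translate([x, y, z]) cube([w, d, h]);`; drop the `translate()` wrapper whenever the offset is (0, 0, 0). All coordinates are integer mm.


translate([436, 259, 0]) cube([37, 43, 1733]);
translate([893, 259, 0]) cube([37, 43, 1733]);
translate([473, 259, 152]) cube([420, 43, 21]);
translate([473, 259, 420]) cube([420, 43, 21]);
translate([473, 259, 688]) cube([420, 43, 21]);
translate([473, 259, 956]) cube([420, 43, 21]);
translate([473, 259, 1224]) cube([420, 43, 21]);
translate([473, 259, 1492]) cube([420, 43, 21]);


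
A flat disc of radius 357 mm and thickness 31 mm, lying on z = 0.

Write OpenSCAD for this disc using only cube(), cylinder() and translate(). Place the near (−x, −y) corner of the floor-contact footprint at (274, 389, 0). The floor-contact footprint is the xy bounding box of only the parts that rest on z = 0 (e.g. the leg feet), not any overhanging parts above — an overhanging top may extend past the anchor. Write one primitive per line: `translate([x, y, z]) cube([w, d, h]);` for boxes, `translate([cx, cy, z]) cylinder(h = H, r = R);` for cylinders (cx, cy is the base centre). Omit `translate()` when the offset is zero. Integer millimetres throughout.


translate([631, 746, 0]) cylinder(h = 31, r = 357);


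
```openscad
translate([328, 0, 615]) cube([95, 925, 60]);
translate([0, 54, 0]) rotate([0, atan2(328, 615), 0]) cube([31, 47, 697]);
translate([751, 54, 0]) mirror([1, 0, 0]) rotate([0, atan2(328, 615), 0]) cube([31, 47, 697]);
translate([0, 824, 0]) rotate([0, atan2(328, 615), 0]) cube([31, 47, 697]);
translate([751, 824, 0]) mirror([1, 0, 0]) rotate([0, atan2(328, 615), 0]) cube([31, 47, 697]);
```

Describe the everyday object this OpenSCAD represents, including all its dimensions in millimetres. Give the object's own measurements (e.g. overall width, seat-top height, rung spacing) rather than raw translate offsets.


A sawhorse. A 95×925×60 mm beam (x, y, z) sits on two A-frame leg pairs. Each pair is two raked legs of 31×47 mm section (47 mm along y) splaying symmetrically in x. Each leg rises 615 mm vertically over 328 mm of horizontal reach and is 697 mm long along its own axis. Every leg's outer bottom edge rests on the floor and its outer top edge meets a bottom edge of the beam — the left legs (tilting toward +x) meet the beam's −x bottom edge, the right legs (their mirror images, tilting toward −x) meet its +x bottom edge — so the leg tops tuck under the beam, the beam's underside is 615 mm above the floor, and the feet are 751 mm apart outside-to-outside with the beam centred between them. The two leg pairs are set in 54 mm from either end of the beam.


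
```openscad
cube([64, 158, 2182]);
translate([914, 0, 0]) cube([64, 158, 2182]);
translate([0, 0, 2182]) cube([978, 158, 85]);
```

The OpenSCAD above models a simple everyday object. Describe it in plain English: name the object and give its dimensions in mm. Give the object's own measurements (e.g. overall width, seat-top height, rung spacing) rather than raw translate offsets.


A door frame. The clear opening is 850 mm wide and 2182 mm high. Two 64 mm wide jambs, 158 mm deep, stand either side of the opening from the floor to the top of the opening. A 85 mm thick head sits across the top of both jambs, spanning the full outside width of the frame.


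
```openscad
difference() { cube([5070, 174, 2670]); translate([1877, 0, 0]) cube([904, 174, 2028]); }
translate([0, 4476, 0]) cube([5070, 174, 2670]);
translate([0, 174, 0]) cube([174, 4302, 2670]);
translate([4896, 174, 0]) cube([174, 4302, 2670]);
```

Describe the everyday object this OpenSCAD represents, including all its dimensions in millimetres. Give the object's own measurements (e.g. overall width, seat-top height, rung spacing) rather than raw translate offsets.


A single room: four walls, each 2670 mm tall and 174 mm thick, enclosing an outside footprint 5070×4650 mm (x × y), no floor or roof. The front and back walls (−y and +y sides) run the full x-width; the side walls fit between their inner faces. A door opening 904 mm wide and 2028 mm tall is cut through the front wall from the floor up, its −x edge 1877 mm from the wall's −x end.


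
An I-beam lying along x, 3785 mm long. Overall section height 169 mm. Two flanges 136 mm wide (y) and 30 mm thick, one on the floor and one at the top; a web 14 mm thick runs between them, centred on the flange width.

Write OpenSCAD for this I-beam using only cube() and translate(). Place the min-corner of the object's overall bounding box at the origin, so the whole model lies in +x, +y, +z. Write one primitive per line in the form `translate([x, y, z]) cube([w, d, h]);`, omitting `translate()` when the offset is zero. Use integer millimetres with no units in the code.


cube([3785, 136, 30]);
translate([0, 61, 30]) cube([3785, 14, 109]);
translate([0, 0, 139]) cube([3785, 136, 30]);
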